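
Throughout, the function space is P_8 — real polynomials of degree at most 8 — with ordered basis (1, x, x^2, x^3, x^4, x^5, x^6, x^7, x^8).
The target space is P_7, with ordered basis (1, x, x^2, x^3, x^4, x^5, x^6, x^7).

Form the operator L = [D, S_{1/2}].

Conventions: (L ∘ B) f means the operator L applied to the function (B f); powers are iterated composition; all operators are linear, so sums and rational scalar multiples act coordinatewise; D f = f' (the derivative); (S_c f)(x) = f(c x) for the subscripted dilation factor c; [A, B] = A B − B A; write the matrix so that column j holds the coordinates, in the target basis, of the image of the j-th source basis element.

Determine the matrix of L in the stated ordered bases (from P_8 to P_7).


the matrix is [[0, -1/2, 0, 0, 0, 0, 0, 0, 0]; [0, 0, -1/2, 0, 0, 0, 0, 0, 0]; [0, 0, 0, -3/8, 0, 0, 0, 0, 0]; [0, 0, 0, 0, -1/4, 0, 0, 0, 0]; [0, 0, 0, 0, 0, -5/32, 0, 0, 0]; [0, 0, 0, 0, 0, 0, -3/32, 0, 0]; [0, 0, 0, 0, 0, 0, 0, -7/128, 0]; [0, 0, 0, 0, 0, 0, 0, 0, -1/32]] (rows listed top to bottom)

image of 1: 0
image of x: -1/2
image of x^2: -(1/2)x
image of x^3: -(3/8)x^2
image of x^4: -(1/4)x^3
image of x^5: -(5/32)x^4
image of x^6: -(3/32)x^5
image of x^7: -(7/128)x^6
image of x^8: -(1/32)x^7
each image's coordinates form column j of the matrix


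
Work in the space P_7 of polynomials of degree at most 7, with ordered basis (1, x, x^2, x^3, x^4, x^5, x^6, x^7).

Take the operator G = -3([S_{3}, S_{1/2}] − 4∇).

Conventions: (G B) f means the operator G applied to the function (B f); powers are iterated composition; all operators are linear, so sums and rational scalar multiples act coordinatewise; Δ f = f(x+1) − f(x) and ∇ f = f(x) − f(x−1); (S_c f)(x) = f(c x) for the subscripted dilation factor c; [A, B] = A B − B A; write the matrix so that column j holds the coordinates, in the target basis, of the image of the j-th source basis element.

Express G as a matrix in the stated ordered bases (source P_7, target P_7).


image of 1: 0
image of x: 12
image of x^2: 24x - 12
image of x^3: 36x^2 - 36x + 12
image of x^4: 48x^3 - 72x^2 + 48x - 12
image of x^5: 60x^4 - 120x^3 + 120x^2 - 60x + 12
image of x^6: 72x^5 - 180x^4 + 240x^3 - 180x^2 + 72x - 12
image of x^7: 84x^6 - 252x^5 + 420x^4 - 420x^3 + 252x^2 - 84x + 12
each image's coordinates form column j of the matrix

the matrix is [[0, 12, -12, 12, -12, 12, -12, 12]; [0, 0, 24, -36, 48, -60, 72, -84]; [0, 0, 0, 36, -72, 120, -180, 252]; [0, 0, 0, 0, 48, -120, 240, -420]; [0, 0, 0, 0, 0, 60, -180, 420]; [0, 0, 0, 0, 0, 0, 72, -252]; [0, 0, 0, 0, 0, 0, 0, 84]; [0, 0, 0, 0, 0, 0, 0, 0]] (rows listed top to bottom)


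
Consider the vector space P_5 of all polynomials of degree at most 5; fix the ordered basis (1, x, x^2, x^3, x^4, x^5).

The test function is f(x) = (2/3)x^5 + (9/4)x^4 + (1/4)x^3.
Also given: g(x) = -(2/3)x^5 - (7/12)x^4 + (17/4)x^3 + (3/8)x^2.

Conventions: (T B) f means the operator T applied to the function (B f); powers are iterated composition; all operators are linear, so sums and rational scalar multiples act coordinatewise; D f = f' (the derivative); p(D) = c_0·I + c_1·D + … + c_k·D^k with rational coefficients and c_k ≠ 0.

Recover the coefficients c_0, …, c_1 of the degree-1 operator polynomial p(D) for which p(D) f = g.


D^0 f = (2/3)x^5 + (9/4)x^4 + (1/4)x^3
D^1 f = (10/3)x^4 + 9x^3 + (3/4)x^2
matching coefficients of g against c_0 f + c_1 Df + … from the top degree down determines the c_i
solution: c_0 = -1, c_1 = 1/2

p(D) = -I + (1/2)·D, i.e. c_0 = -1, c_1 = 1/2


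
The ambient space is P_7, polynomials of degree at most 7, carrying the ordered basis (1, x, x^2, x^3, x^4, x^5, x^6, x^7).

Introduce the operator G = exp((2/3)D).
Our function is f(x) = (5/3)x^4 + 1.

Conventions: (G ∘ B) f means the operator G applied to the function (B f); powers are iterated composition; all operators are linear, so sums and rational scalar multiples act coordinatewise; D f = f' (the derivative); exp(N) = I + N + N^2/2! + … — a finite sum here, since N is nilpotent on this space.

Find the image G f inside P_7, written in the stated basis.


order-1 term: (40/9)x^3
order-2 term: (40/9)x^2
order-3 term: (160/81)x
order-4 term: 80/243
the series for exp((2/3)D) f terminates at order 4
exp((2/3)D) f = (5/3)x^4 + (40/9)x^3 + (40/9)x^2 + (160/81)x + 323/243

the image equals g(x) = (5/3)x^4 + (40/9)x^3 + (40/9)x^2 + (160/81)x + 323/243


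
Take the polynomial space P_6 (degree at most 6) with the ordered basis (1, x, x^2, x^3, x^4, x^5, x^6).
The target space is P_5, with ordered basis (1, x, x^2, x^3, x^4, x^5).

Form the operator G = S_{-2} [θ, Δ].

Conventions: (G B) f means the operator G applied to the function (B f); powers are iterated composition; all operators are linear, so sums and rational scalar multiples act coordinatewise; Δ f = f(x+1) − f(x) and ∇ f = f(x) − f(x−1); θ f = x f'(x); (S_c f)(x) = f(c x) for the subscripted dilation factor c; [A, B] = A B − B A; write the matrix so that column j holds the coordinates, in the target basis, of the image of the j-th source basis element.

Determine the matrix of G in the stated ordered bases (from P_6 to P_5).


the matrix is [[0, -1, -2, -3, -4, -5, -6]; [0, 0, 4, 12, 24, 40, 60]; [0, 0, 0, -12, -48, -120, -240]; [0, 0, 0, 0, 32, 160, 480]; [0, 0, 0, 0, 0, -80, -480]; [0, 0, 0, 0, 0, 0, 192]] (rows listed top to bottom)

image of 1: 0
image of x: -1
image of x^2: 4x - 2
image of x^3: -12x^2 + 12x - 3
image of x^4: 32x^3 - 48x^2 + 24x - 4
image of x^5: -80x^4 + 160x^3 - 120x^2 + 40x - 5
image of x^6: 192x^5 - 480x^4 + 480x^3 - 240x^2 + 60x - 6
each image's coordinates form column j of the matrix


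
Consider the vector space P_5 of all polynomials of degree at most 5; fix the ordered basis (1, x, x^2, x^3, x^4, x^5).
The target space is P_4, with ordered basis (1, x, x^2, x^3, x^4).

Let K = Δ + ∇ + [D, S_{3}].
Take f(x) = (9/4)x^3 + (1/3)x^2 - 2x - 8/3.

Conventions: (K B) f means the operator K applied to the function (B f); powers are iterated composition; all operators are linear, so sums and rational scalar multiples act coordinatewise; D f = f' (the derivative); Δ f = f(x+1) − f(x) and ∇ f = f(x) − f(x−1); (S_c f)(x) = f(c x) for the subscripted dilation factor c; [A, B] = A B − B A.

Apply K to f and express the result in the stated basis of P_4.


Δ f = (27/4)x^2 + (89/12)x + 7/12
∇ f = (27/4)x^2 - (73/12)x - 1/12
S_{3} f = (243/4)x^3 + 3x^2 - 6x - 8/3
D S_{3} f = (729/4)x^2 + 6x - 6
D f = (27/4)x^2 + (2/3)x - 2
S_{3} D f = (243/4)x^2 + 2x - 2
[D, S_{3}] f = (243/2)x^2 + 4x - 4
(Δ + ∇ + [D, S_{3}]) f = 135x^2 + (16/3)x - 7/2

the image equals g(x) = 135x^2 + (16/3)x - 7/2


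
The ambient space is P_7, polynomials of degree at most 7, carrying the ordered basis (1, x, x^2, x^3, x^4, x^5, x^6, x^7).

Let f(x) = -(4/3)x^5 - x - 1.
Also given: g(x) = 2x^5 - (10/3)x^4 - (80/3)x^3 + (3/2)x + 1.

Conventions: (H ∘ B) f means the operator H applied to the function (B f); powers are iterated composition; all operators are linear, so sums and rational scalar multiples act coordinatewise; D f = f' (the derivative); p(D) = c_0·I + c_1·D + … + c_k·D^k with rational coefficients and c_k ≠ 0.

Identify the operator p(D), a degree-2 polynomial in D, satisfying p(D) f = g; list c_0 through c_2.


c_0 = -3/2, c_1 = 1/2, c_2 = 1

D^0 f = -(4/3)x^5 - x - 1
D^1 f = -(20/3)x^4 - 1
D^2 f = -(80/3)x^3
matching coefficients of g against c_0 f + c_1 Df + … from the top degree down determines the c_i
solution: c_0 = -3/2, c_1 = 1/2, c_2 = 1


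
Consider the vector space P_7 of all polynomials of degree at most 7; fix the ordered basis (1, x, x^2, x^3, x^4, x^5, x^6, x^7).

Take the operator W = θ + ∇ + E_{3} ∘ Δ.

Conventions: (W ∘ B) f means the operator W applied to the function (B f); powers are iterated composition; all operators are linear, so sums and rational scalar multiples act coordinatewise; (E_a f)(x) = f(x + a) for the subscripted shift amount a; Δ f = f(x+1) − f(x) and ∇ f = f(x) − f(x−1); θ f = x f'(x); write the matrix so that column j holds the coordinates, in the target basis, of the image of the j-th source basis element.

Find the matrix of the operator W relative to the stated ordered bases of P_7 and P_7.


the matrix is [[0, 2, 6, 38, 174, 782, 3366, 14198]; [0, 1, 4, 18, 152, 870, 4692, 23562]; [0, 0, 2, 6, 36, 380, 2610, 16422]; [0, 0, 0, 3, 8, 60, 760, 6090]; [0, 0, 0, 0, 4, 10, 90, 1330]; [0, 0, 0, 0, 0, 5, 12, 126]; [0, 0, 0, 0, 0, 0, 6, 14]; [0, 0, 0, 0, 0, 0, 0, 7]] (rows listed top to bottom)

image of 1: 0
image of x: x + 2
image of x^2: 2x^2 + 4x + 6
image of x^3: 3x^3 + 6x^2 + 18x + 38
image of x^4: 4x^4 + 8x^3 + 36x^2 + 152x + 174
image of x^5: 5x^5 + 10x^4 + 60x^3 + 380x^2 + 870x + 782
image of x^6: 6x^6 + 12x^5 + 90x^4 + 760x^3 + 2610x^2 + 4692x + 3366
image of x^7: 7x^7 + 14x^6 + 126x^5 + 1330x^4 + 6090x^3 + 16422x^2 + 23562x + 14198
each image's coordinates form column j of the matrix


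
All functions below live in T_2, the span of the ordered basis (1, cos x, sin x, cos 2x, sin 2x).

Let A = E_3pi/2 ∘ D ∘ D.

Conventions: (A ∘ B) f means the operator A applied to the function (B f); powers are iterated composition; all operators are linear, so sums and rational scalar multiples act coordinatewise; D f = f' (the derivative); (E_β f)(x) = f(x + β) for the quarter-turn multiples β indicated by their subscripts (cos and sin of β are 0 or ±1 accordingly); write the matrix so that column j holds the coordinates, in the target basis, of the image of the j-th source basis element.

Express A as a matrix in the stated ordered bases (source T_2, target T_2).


the matrix is [[0, 0, 0, 0, 0]; [0, 0, 1, 0, 0]; [0, -1, 0, 0, 0]; [0, 0, 0, 4, 0]; [0, 0, 0, 0, 4]] (rows listed top to bottom)

image of 1: 0
image of cos x: -sin x
image of sin x: cos x
image of cos 2x: 4cos 2x
image of sin 2x: 4sin 2x
each image's coordinates form column j of the matrix


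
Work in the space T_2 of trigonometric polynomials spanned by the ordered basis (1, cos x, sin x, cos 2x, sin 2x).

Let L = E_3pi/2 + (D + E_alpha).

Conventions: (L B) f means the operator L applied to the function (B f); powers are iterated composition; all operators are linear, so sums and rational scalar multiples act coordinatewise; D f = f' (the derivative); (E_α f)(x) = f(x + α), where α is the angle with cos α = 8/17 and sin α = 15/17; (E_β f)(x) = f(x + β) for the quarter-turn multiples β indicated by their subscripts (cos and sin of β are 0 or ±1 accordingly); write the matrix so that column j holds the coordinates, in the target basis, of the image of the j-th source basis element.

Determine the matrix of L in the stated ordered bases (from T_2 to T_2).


the matrix is [[2, 0, 0, 0, 0]; [0, 8/17, 15/17, 0, 0]; [0, -15/17, 8/17, 0, 0]; [0, 0, 0, -450/289, 818/289]; [0, 0, 0, -818/289, -450/289]] (rows listed top to bottom)

image of 1: 2
image of cos x: (8/17)cos x - (15/17)sin x
image of sin x: (15/17)cos x + (8/17)sin x
image of cos 2x: -(450/289)cos 2x - (818/289)sin 2x
image of sin 2x: (818/289)cos 2x - (450/289)sin 2x
each image's coordinates form column j of the matrix


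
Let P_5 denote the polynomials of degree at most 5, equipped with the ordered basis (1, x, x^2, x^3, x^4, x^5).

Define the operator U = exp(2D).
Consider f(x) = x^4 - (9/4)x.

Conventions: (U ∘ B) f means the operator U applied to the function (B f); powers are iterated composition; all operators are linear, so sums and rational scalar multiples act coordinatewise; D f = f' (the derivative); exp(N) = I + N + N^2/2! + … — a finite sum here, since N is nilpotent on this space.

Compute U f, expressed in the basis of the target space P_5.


the image equals g(x) = x^4 + 8x^3 + 24x^2 + (119/4)x + 23/2

order-1 term: 8x^3 - 9/2
order-2 term: 24x^2
order-3 term: 32x
order-4 term: 16
the series for exp(2D) f terminates at order 4
exp(2D) f = x^4 + 8x^3 + 24x^2 + (119/4)x + 23/2


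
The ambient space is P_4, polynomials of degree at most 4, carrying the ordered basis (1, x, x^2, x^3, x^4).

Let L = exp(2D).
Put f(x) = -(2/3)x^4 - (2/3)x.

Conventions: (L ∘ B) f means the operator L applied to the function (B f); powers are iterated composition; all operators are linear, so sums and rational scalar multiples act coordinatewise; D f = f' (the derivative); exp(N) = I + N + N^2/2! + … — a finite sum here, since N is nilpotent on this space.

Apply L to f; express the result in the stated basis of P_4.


order-1 term: -(16/3)x^3 - 4/3
order-2 term: -16x^2
order-3 term: -(64/3)x
order-4 term: -32/3
the series for exp(2D) f terminates at order 4
exp(2D) f = -(2/3)x^4 - (16/3)x^3 - 16x^2 - 22x - 12

the result is g(x) = -(2/3)x^4 - (16/3)x^3 - 16x^2 - 22x - 12


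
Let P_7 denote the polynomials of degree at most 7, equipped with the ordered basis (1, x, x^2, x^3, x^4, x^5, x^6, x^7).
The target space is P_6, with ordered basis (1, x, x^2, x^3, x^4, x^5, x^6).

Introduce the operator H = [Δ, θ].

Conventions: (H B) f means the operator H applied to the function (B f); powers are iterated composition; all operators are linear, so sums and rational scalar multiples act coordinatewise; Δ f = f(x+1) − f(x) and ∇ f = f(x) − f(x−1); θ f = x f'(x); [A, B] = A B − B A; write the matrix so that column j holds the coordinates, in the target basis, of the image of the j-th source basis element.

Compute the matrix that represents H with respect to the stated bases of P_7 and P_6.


image of 1: 0
image of x: 1
image of x^2: 2x + 2
image of x^3: 3x^2 + 6x + 3
image of x^4: 4x^3 + 12x^2 + 12x + 4
image of x^5: 5x^4 + 20x^3 + 30x^2 + 20x + 5
image of x^6: 6x^5 + 30x^4 + 60x^3 + 60x^2 + 30x + 6
image of x^7: 7x^6 + 42x^5 + 105x^4 + 140x^3 + 105x^2 + 42x + 7
each image's coordinates form column j of the matrix

the matrix is [[0, 1, 2, 3, 4, 5, 6, 7]; [0, 0, 2, 6, 12, 20, 30, 42]; [0, 0, 0, 3, 12, 30, 60, 105]; [0, 0, 0, 0, 4, 20, 60, 140]; [0, 0, 0, 0, 0, 5, 30, 105]; [0, 0, 0, 0, 0, 0, 6, 42]; [0, 0, 0, 0, 0, 0, 0, 7]] (rows listed top to bottom)


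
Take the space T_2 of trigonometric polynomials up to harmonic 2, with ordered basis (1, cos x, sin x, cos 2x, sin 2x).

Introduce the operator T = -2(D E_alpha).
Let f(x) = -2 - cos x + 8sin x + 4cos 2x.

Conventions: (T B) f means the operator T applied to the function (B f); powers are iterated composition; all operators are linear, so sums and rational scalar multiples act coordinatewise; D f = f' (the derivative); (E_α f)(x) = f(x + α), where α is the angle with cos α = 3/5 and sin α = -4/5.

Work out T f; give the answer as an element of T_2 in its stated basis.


E_alpha f = -2 - 7cos x + 4sin x - (28/25)cos 2x + (96/25)sin 2x
D E_alpha f = 4cos x + 7sin x + (192/25)cos 2x + (56/25)sin 2x
(-2(D E_alpha)) f = -8cos x - 14sin x - (384/25)cos 2x - (112/25)sin 2x

the image equals g(x) = -8cos x - 14sin x - (384/25)cos 2x - (112/25)sin 2x


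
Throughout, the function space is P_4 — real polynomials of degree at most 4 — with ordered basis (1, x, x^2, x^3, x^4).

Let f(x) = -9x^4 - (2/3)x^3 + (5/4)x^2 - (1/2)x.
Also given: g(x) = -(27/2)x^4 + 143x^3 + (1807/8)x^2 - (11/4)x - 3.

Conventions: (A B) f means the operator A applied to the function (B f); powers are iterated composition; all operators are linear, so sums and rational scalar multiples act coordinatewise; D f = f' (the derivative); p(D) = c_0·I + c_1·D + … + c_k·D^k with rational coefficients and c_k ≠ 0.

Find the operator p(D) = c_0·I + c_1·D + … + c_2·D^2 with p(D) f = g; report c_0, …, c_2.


p(D) = (3/2)·I − 4·D − 2·D^2, i.e. c_0 = 3/2, c_1 = -4, c_2 = -2

D^0 f = -9x^4 - (2/3)x^3 + (5/4)x^2 - (1/2)x
D^1 f = -36x^3 - 2x^2 + (5/2)x - 1/2
D^2 f = -108x^2 - 4x + 5/2
matching coefficients of g against c_0 f + c_1 Df + … from the top degree down determines the c_i
solution: c_0 = 3/2, c_1 = -4, c_2 = -2


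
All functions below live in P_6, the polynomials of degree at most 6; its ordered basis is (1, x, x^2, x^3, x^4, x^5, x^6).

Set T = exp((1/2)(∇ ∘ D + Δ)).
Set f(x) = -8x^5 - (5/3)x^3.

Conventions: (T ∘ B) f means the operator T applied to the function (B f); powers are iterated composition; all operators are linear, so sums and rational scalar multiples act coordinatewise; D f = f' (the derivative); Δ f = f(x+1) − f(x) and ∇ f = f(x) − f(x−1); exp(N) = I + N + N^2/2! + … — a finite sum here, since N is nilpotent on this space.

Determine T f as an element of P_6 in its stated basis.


g(x) = -8x^5 - 20x^4 - (425/3)x^3 - (225/2)x^2 - (1565/4)x - 1117/24

order-1 term: -20x^4 - 120x^3 + (155/2)x^2 - (215/2)x + 53/3
order-2 term: -20x^3 - 180x^2 - (765/4)x + 265/4
order-3 term: -10x^2 - 90x - 2765/24
order-4 term: -(5/2)x - 15
order-5 term: -1/4
the series for exp((1/2)(∇ ∘ D + Δ)) f terminates at order 5
exp((1/2)(∇ ∘ D + Δ)) f = -8x^5 - 20x^4 - (425/3)x^3 - (225/2)x^2 - (1565/4)x - 1117/24


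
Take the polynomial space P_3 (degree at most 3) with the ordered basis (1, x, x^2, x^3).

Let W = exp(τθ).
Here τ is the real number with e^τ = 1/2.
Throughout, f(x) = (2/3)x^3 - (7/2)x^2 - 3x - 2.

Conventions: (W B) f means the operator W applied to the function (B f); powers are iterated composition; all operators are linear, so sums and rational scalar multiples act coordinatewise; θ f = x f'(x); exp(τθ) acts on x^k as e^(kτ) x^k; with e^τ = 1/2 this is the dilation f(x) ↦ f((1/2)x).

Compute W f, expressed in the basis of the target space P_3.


exp(τθ) x^k = e^(kτ) x^k; with e^τ = 1/2 this sends x^k to (1/2)^k x^k
x ↦ 1/2 x
x^2 ↦ 1/4 x^2
x^3 ↦ 1/8 x^3
applying this coordinatewise to f: exp(τθ) f = (1/12)x^3 - (7/8)x^2 - (3/2)x - 2

g(x) = (1/12)x^3 - (7/8)x^2 - (3/2)x - 2


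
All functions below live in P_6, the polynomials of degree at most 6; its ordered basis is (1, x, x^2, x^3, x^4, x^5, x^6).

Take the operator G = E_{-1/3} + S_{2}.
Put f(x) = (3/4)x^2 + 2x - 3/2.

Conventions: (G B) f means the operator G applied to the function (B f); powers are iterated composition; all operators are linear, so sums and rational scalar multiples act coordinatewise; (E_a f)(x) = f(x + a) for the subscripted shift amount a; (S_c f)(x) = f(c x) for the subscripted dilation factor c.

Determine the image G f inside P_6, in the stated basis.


g(x) = (15/4)x^2 + (11/2)x - 43/12

E_{-1/3} f = (3/4)x^2 + (3/2)x - 25/12
S_{2} f = 3x^2 + 4x - 3/2
(E_{-1/3} + S_{2}) f = (15/4)x^2 + (11/2)x - 43/12


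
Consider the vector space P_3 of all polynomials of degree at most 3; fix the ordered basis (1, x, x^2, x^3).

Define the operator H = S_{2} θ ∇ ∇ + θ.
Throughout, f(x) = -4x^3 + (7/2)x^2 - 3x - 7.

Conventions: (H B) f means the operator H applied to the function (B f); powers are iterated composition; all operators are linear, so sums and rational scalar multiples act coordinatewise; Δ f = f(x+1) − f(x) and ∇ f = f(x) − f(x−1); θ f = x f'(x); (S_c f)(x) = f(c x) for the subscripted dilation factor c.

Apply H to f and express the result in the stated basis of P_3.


g(x) = -12x^3 + 7x^2 - 51x

∇ f = -12x^2 + 19x - 21/2
∇ ∇ f = -24x + 31
θ ∇ ∇ f = -24x
S_{2} (θ ∇ ∇) f = -48x
θ f = -12x^3 + 7x^2 - 3x
(S_{2} θ ∇ ∇ + θ) f = -12x^3 + 7x^2 - 51x


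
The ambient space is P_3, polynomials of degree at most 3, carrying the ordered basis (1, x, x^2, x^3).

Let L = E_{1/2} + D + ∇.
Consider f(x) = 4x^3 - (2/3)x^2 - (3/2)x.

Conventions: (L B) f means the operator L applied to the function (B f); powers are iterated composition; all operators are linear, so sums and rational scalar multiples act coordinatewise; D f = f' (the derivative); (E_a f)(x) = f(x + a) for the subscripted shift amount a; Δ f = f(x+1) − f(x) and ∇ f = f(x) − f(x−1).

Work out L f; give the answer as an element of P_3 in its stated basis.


E_{1/2} f = 4x^3 + (16/3)x^2 + (5/6)x - 5/12
D f = 12x^2 - (4/3)x - 3/2
∇ f = 12x^2 - (40/3)x + 19/6
(E_{1/2} + D + ∇) f = 4x^3 + (88/3)x^2 - (83/6)x + 5/4

g(x) = 4x^3 + (88/3)x^2 - (83/6)x + 5/4


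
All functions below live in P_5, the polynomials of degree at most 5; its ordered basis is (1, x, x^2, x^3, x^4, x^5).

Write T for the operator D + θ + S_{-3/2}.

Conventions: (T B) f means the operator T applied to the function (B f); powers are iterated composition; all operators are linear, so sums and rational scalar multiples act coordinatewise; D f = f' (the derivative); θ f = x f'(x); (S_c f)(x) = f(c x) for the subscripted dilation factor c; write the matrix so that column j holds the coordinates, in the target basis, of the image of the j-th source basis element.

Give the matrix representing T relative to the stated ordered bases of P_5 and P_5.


the matrix is [[1, 1, 0, 0, 0, 0]; [0, -1/2, 2, 0, 0, 0]; [0, 0, 17/4, 3, 0, 0]; [0, 0, 0, -3/8, 4, 0]; [0, 0, 0, 0, 145/16, 5]; [0, 0, 0, 0, 0, -83/32]] (rows listed top to bottom)

image of 1: 1
image of x: -(1/2)x + 1
image of x^2: (17/4)x^2 + 2x
image of x^3: -(3/8)x^3 + 3x^2
image of x^4: (145/16)x^4 + 4x^3
image of x^5: -(83/32)x^5 + 5x^4
each image's coordinates form column j of the matrix


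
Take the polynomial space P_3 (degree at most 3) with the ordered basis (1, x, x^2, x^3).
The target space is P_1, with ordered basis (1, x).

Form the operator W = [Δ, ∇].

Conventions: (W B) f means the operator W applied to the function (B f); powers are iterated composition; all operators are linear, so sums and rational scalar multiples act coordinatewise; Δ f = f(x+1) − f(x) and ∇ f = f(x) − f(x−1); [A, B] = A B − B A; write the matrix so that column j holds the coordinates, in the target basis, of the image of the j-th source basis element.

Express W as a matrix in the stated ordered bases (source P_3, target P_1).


the matrix is [[0, 0, 0, 0]; [0, 0, 0, 0]] (rows listed top to bottom)

image of 1: 0
image of x: 0
image of x^2: 0
image of x^3: 0
each image's coordinates form column j of the matrix


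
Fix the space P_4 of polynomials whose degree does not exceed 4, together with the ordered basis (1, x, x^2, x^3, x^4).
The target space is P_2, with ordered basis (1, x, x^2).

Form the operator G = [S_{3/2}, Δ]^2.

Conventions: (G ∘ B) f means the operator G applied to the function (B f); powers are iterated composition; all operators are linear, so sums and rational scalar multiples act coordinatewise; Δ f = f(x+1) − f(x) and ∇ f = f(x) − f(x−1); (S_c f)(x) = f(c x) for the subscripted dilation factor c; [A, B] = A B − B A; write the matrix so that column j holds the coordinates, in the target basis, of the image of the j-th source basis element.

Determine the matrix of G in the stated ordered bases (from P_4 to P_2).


the matrix is [[0, 0, 3/4, 225/32, 177/4]; [0, 0, 0, 81/16, 2025/32]; [0, 0, 0, 0, 729/32]] (rows listed top to bottom)

image of 1: 0
image of x: 0
image of x^2: 3/4
image of x^3: (81/16)x + 225/32
image of x^4: (729/32)x^2 + (2025/32)x + 177/4
each image's coordinates form column j of the matrix


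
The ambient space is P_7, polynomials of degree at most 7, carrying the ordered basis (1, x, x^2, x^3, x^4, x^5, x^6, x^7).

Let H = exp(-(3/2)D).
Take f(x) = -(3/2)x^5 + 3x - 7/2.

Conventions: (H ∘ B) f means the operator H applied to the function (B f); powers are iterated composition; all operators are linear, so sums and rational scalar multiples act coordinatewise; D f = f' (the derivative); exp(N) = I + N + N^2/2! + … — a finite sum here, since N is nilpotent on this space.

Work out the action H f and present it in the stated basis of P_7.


order-1 term: (45/4)x^4 - 9/2
order-2 term: -(135/4)x^3
order-3 term: (405/8)x^2
order-4 term: -(1215/32)x
order-5 term: 729/64
the series for exp(-(3/2)D) f terminates at order 5
exp(-(3/2)D) f = -(3/2)x^5 + (45/4)x^4 - (135/4)x^3 + (405/8)x^2 - (1119/32)x + 217/64

the result is g(x) = -(3/2)x^5 + (45/4)x^4 - (135/4)x^3 + (405/8)x^2 - (1119/32)x + 217/64


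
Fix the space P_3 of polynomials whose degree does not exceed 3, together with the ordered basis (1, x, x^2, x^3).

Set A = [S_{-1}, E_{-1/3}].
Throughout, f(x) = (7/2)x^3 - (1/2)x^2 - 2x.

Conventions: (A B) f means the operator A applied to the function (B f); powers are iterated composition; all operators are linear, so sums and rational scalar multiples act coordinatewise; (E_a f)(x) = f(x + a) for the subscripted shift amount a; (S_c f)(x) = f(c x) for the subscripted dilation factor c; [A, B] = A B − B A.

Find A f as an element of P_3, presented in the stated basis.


g(x) = -7x^2 - (2/3)x + 29/27

E_{-1/3} f = (7/2)x^3 - 4x^2 - (1/2)x + 13/27
S_{-1} E_{-1/3} f = -(7/2)x^3 - 4x^2 + (1/2)x + 13/27
S_{-1} f = -(7/2)x^3 - (1/2)x^2 + 2x
E_{-1/3} S_{-1} f = -(7/2)x^3 + 3x^2 + (7/6)x - 16/27
[S_{-1}, E_{-1/3}] f = -7x^2 - (2/3)x + 29/27


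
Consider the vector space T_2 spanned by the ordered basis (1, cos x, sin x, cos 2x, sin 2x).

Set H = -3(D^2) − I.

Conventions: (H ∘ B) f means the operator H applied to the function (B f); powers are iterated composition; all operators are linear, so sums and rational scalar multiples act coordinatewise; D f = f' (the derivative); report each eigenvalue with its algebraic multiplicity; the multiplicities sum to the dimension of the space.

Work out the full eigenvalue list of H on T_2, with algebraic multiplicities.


λ = -1 (multiplicity 1), λ = 2 (multiplicity 2), λ = 11 (multiplicity 2)

image of 1: -1
image of cos x: 2cos x
image of sin x: 2sin x
image of cos 2x: 11cos 2x
image of sin 2x: 11sin 2x
the matrix is diagonal; its diagonal is (-1, 2, 2, 11, 11)
for a triangular matrix the eigenvalues are the diagonal entries, with algebraic multiplicity their repetition count


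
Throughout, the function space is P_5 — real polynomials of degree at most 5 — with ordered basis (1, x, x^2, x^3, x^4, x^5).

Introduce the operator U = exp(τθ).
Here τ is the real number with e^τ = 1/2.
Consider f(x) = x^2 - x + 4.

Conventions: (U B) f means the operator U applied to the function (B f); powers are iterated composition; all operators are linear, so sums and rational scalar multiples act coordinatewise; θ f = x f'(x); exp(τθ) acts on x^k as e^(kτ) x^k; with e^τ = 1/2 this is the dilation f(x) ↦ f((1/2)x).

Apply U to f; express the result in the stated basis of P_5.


the result is g(x) = (1/4)x^2 - (1/2)x + 4

exp(τθ) x^k = e^(kτ) x^k; with e^τ = 1/2 this sends x^k to (1/2)^k x^k
x ↦ 1/2 x
x^2 ↦ 1/4 x^2
applying this coordinatewise to f: exp(τθ) f = (1/4)x^2 - (1/2)x + 4


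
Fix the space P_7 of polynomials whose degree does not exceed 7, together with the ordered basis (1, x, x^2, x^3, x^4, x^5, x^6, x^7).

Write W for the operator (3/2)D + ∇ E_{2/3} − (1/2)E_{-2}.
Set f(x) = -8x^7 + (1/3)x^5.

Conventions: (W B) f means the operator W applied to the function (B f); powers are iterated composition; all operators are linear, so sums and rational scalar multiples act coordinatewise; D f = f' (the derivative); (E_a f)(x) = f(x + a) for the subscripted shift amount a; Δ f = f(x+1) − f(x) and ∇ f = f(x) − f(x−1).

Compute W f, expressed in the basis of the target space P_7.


D f = -56x^6 + (5/3)x^4
((3/2)D) f = -84x^6 + (5/2)x^4
E_{2/3} f = -8x^7 - (112/3)x^6 - (223/3)x^5 - (2210/27)x^4 - (4360/81)x^3 - (1712/81)x^2 - (3344/729)x - 928/2187
∇ E_{2/3} f = -56x^6 - 56x^5 - (275/3)x^4 - (1370/27)x^3 - (586/27)x^2 - (367/81)x - 311/729
E_{-2} f = -8x^7 + 112x^6 - (2015/3)x^5 + (6710/3)x^4 - (13400/3)x^3 + (16048/3)x^2 - (10672/3)x + 3040/3
(-(1/2)E_{-2}) f = 4x^7 - 56x^6 + (2015/6)x^5 - (3355/3)x^4 + (6700/3)x^3 - (8024/3)x^2 + (5336/3)x - 1520/3
((3/2)D + ∇ E_{2/3} − (1/2)E_{-2}) f = 4x^7 - 196x^6 + (1679/6)x^5 - (2415/2)x^4 + (58930/27)x^3 - (72802/27)x^2 + (143705/81)x - 369671/729

the image equals g(x) = 4x^7 - 196x^6 + (1679/6)x^5 - (2415/2)x^4 + (58930/27)x^3 - (72802/27)x^2 + (143705/81)x - 369671/729


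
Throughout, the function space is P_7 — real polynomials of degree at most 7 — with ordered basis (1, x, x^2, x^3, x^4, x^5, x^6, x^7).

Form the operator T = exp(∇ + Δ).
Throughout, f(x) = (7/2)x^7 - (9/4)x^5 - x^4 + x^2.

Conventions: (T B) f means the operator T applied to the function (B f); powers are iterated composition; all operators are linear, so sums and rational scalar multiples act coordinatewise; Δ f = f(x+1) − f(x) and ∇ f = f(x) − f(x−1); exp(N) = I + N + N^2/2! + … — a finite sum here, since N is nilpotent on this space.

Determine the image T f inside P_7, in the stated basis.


g(x) = (7/2)x^7 + 49x^6 + (1167/4)x^5 + (2403/2)x^4 + 3822x^3 + 8131x^2 + 10580x + 13277/2

order-1 term: 49x^6 + (445/2)x^4 - 8x^3 + 102x^2 - 4x + 5/2
order-2 term: 294x^5 + 1870x^3 - 24x^2 + 1388x - 12
order-3 term: 980x^4 + 5700x^2 - 32x + 2368
order-4 term: 1960x^3 + 7660x - 16
order-5 term: 2352x^2 + 3848
order-6 term: 1568x
order-7 term: 448
the series for exp(∇ + Δ) f terminates at order 7
exp(∇ + Δ) f = (7/2)x^7 + 49x^6 + (1167/4)x^5 + (2403/2)x^4 + 3822x^3 + 8131x^2 + 10580x + 13277/2


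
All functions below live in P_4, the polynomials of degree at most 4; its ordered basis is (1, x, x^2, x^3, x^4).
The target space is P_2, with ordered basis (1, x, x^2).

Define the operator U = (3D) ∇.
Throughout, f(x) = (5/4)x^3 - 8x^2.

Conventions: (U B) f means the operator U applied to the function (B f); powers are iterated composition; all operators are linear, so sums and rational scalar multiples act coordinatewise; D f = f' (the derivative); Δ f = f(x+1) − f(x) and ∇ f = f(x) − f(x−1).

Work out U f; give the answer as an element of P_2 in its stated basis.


∇ f = (15/4)x^2 - (79/4)x + 37/4
D ∇ f = (15/2)x - 79/4
(3D) ∇ f = (45/2)x - 237/4

g(x) = (45/2)x - 237/4


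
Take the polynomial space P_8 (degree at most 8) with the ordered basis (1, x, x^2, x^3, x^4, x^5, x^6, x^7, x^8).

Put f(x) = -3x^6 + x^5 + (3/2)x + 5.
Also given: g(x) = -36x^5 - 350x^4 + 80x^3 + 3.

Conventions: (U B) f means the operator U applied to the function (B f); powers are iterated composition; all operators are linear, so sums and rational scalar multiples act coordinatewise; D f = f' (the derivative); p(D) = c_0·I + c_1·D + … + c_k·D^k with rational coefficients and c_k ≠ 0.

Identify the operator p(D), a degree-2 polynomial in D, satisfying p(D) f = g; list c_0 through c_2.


p(D) = 2·D + 4·D^2, i.e. c_0 = 0, c_1 = 2, c_2 = 4

D^0 f = -3x^6 + x^5 + (3/2)x + 5
D^1 f = -18x^5 + 5x^4 + 3/2
D^2 f = -90x^4 + 20x^3
matching coefficients of g against c_0 f + c_1 Df + … from the top degree down determines the c_i
solution: c_0 = 0, c_1 = 2, c_2 = 4


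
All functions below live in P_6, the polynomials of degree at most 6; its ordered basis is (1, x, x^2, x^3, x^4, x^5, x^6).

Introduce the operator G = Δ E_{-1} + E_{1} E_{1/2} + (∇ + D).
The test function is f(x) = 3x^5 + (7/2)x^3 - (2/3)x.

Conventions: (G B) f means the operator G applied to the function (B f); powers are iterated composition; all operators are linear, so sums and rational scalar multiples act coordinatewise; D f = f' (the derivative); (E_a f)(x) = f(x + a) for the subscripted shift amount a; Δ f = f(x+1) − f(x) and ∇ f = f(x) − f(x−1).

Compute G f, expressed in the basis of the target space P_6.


E_{-1} f = 3x^5 - 15x^4 + (67/2)x^3 - (81/2)x^2 + (149/6)x - 35/6
Δ E_{-1} f = 15x^4 - 30x^3 + (81/2)x^2 - (51/2)x + 35/6
E_{1/2} f = 3x^5 + (15/2)x^4 + 11x^3 + 9x^2 + (139/48)x + 19/96
E_{1} E_{1/2} f = 3x^5 + (45/2)x^4 + 71x^3 + 117x^2 + (4747/48)x + 1075/32
∇ f = 15x^4 - 30x^3 + (81/2)x^2 - (51/2)x + 35/6
D f = 15x^4 + (21/2)x^2 - 2/3
(∇ + D) f = 30x^4 - 30x^3 + 51x^2 - (51/2)x + 31/6
(Δ E_{-1} + E_{1} E_{1/2} + (∇ + D)) f = 3x^5 + (135/2)x^4 + 11x^3 + (417/2)x^2 + (2299/48)x + 1427/32

the result is g(x) = 3x^5 + (135/2)x^4 + 11x^3 + (417/2)x^2 + (2299/48)x + 1427/32


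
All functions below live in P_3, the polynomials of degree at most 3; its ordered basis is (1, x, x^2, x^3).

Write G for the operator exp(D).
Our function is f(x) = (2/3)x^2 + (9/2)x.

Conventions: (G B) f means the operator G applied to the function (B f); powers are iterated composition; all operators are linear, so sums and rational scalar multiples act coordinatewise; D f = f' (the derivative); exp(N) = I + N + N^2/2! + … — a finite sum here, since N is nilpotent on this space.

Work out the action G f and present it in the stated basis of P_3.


order-1 term: (4/3)x + 9/2
order-2 term: 2/3
the series for exp(D) f terminates at order 2
exp(D) f = (2/3)x^2 + (35/6)x + 31/6

the result is g(x) = (2/3)x^2 + (35/6)x + 31/6


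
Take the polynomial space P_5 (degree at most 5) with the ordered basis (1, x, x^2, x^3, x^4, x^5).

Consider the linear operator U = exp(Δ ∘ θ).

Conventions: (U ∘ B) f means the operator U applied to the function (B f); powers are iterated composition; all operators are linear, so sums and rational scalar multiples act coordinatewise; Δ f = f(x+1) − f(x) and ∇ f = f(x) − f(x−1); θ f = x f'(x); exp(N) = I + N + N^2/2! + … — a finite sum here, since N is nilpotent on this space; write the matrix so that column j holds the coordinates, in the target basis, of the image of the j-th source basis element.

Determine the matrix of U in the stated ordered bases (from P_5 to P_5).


image of 1: 1
image of x: x + 1
image of x^2: x^2 + 4x + 4
image of x^3: x^3 + 9x^2 + 27x + 45/2
image of x^4: x^4 + 16x^3 + 96x^2 + 232x + 172
image of x^5: x^5 + 25x^4 + 250x^3 + 1175x^2 + 2450x + 3325/2
each image's coordinates form column j of the matrix

the matrix is [[1, 1, 4, 45/2, 172, 3325/2]; [0, 1, 4, 27, 232, 2450]; [0, 0, 1, 9, 96, 1175]; [0, 0, 0, 1, 16, 250]; [0, 0, 0, 0, 1, 25]; [0, 0, 0, 0, 0, 1]] (rows listed top to bottom)


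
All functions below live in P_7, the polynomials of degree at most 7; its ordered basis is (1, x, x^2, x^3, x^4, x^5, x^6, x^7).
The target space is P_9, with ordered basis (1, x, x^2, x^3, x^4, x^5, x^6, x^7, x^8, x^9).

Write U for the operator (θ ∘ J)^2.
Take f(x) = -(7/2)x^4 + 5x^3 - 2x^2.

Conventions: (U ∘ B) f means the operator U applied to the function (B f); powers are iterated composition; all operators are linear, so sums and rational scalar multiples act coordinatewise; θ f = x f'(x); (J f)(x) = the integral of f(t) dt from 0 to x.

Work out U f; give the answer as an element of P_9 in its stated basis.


J f = -(7/10)x^5 + (5/4)x^4 - (2/3)x^3
θ J f = -(7/2)x^5 + 5x^4 - 2x^3
J (θ ∘ J) f = -(7/12)x^6 + x^5 - (1/2)x^4
θ J (θ ∘ J) f = -(7/2)x^6 + 5x^5 - 2x^4

g(x) = -(7/2)x^6 + 5x^5 - 2x^4


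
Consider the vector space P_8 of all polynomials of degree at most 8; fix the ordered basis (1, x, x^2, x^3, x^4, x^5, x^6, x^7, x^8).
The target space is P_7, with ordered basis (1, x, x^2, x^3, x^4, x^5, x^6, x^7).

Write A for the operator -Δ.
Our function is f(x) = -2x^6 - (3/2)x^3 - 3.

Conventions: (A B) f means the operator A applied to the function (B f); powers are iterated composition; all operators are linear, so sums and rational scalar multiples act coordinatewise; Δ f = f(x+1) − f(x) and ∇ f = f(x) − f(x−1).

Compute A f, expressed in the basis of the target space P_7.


the image equals g(x) = 12x^5 + 30x^4 + 40x^3 + (69/2)x^2 + (33/2)x + 7/2

Δ f = -12x^5 - 30x^4 - 40x^3 - (69/2)x^2 - (33/2)x - 7/2
(-Δ) f = 12x^5 + 30x^4 + 40x^3 + (69/2)x^2 + (33/2)x + 7/2


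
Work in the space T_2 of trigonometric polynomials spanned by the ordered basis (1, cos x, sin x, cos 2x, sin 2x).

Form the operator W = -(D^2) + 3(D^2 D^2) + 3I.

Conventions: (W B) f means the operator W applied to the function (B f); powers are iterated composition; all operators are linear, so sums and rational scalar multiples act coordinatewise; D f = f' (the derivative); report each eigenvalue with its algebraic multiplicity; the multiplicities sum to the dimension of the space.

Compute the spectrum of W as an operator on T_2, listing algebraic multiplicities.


image of 1: 3
image of cos x: 7cos x
image of sin x: 7sin x
image of cos 2x: 55cos 2x
image of sin 2x: 55sin 2x
the matrix is diagonal; its diagonal is (3, 7, 7, 55, 55)
for a triangular matrix the eigenvalues are the diagonal entries, with algebraic multiplicity their repetition count

λ = 3 (multiplicity 1), λ = 7 (multiplicity 2), λ = 55 (multiplicity 2)


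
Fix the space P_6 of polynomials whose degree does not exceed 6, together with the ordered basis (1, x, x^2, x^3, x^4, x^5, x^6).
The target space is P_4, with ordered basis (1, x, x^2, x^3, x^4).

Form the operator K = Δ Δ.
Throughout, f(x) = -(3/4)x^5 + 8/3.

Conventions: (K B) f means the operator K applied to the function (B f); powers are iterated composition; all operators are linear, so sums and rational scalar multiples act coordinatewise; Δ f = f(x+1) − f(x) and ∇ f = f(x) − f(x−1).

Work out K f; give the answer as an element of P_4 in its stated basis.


Δ f = -(15/4)x^4 - (15/2)x^3 - (15/2)x^2 - (15/4)x - 3/4
Δ Δ f = -15x^3 - 45x^2 - (105/2)x - 45/2

the image equals g(x) = -15x^3 - 45x^2 - (105/2)x - 45/2


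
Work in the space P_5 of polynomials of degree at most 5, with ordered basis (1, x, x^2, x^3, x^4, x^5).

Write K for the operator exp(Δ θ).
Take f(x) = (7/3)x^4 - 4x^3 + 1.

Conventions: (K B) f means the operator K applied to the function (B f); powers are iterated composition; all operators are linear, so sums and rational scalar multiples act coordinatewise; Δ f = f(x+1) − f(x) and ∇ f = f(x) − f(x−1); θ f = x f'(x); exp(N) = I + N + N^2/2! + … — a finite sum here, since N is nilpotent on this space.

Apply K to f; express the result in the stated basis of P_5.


order-1 term: (112/3)x^3 + 20x^2 + (4/3)x - 8/3
order-2 term: 168x^2 + 208x + 230/3
order-3 term: 224x + 544/3
order-4 term: 56
the series for exp(Δ θ) f terminates at order 4
exp(Δ θ) f = (7/3)x^4 + (100/3)x^3 + 188x^2 + (1300/3)x + 937/3

the result is g(x) = (7/3)x^4 + (100/3)x^3 + 188x^2 + (1300/3)x + 937/3


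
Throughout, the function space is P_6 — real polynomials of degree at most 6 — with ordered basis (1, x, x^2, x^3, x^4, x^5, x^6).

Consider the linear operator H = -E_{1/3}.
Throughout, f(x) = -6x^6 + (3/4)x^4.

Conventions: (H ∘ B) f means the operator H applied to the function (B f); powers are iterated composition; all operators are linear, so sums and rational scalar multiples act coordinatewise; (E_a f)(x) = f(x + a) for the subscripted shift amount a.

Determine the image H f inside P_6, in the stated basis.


E_{1/3} f = -6x^6 - 12x^5 - (37/4)x^4 - (31/9)x^3 - (11/18)x^2 - (1/27)x + 1/972
(-E_{1/3}) f = 6x^6 + 12x^5 + (37/4)x^4 + (31/9)x^3 + (11/18)x^2 + (1/27)x - 1/972

the result is g(x) = 6x^6 + 12x^5 + (37/4)x^4 + (31/9)x^3 + (11/18)x^2 + (1/27)x - 1/972


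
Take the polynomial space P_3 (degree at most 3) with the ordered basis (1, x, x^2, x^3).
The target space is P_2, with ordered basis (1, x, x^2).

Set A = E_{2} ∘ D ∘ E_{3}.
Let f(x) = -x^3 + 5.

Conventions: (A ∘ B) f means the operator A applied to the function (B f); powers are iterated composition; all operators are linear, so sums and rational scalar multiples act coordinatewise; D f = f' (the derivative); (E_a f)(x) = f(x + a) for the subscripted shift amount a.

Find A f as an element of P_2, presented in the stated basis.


E_{3} f = -x^3 - 9x^2 - 27x - 22
D E_{3} f = -3x^2 - 18x - 27
E_{2} D E_{3} f = -3x^2 - 30x - 75

the result is g(x) = -3x^2 - 30x - 75


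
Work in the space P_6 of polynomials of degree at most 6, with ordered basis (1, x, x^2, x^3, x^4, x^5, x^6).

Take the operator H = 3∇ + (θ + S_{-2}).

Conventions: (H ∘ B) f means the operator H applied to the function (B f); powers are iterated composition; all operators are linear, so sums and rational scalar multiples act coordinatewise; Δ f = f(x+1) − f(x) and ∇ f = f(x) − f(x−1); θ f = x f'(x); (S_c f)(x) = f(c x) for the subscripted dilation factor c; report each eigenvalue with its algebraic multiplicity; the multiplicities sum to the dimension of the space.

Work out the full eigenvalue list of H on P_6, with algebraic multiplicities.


image of 1: 1
image of x: -x + 3
image of x^2: 6x^2 + 6x - 3
image of x^3: -5x^3 + 9x^2 - 9x + 3
image of x^4: 20x^4 + 12x^3 - 18x^2 + 12x - 3
image of x^5: -27x^5 + 15x^4 - 30x^3 + 30x^2 - 15x + 3
image of x^6: 70x^6 + 18x^5 - 45x^4 + 60x^3 - 45x^2 + 18x - 3
the matrix is upper triangular; its diagonal is (1, -1, 6, -5, 20, -27, 70)
for a triangular matrix the eigenvalues are the diagonal entries, with algebraic multiplicity their repetition count

λ = -27 (multiplicity 1), λ = -5 (multiplicity 1), λ = -1 (multiplicity 1), λ = 1 (multiplicity 1), λ = 6 (multiplicity 1), λ = 20 (multiplicity 1), λ = 70 (multiplicity 1)
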